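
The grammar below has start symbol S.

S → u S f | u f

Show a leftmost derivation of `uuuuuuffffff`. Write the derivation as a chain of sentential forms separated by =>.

S => uSf => uuSff => uuuSfff => uuuuSffff => uuuuuSfffff => uuuuuuffffff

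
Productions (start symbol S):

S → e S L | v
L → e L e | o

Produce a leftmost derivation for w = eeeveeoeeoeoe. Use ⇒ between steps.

S ⇒ eSL ⇒ eeSLL ⇒ eeeSLLL ⇒ eeevLLL ⇒ eeeveLeLL ⇒ eeeveeLeeLL ⇒ eeeveeoeeLL ⇒ eeeveeoeeoL ⇒ eeeveeoeeoeLe ⇒ eeeveeoeeoeoe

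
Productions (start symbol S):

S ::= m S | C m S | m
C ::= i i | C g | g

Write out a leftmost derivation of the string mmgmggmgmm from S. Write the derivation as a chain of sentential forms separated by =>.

S => mS => mmS => mmCmS => mmgmS => mmgmCmS => mmgmCgmS => mmgmggmS => mmgmggmCmS => mmgmggmgmS => mmgmggmgmm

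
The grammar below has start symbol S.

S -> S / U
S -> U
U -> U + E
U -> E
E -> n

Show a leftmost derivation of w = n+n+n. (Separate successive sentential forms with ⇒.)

S ⇒ U   [S -> U]
U ⇒ U+E   [U -> U + E]
U+E ⇒ U+E+E   [U -> U + E]
U+E+E ⇒ E+E+E   [U -> E]
E+E+E ⇒ n+E+E   [E -> n]
n+E+E ⇒ n+n+E   [E -> n]
n+n+E ⇒ n+n+n   [E -> n]

S ⇒ U ⇒ U+E ⇒ U+E+E ⇒ E+E+E ⇒ n+E+E ⇒ n+n+E ⇒ n+n+n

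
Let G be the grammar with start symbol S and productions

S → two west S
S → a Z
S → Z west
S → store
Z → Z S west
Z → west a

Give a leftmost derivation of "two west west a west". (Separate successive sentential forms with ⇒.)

S ⇒ two west S ⇒ two west Z west ⇒ two west west a west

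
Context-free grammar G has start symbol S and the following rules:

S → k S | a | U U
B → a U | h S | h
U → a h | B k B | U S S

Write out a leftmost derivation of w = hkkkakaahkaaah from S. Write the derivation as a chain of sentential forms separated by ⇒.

S ⇒ UU ⇒ BkBU ⇒ hSkBU ⇒ hkSkBU ⇒ hkkSkBU ⇒ hkkkSkBU ⇒ hkkkakBU ⇒ hkkkakaUU ⇒ hkkkakaUSSU ⇒ hkkkakaahSSU ⇒ hkkkakaahkSSU ⇒ hkkkakaahkaSU ⇒ hkkkakaahkaaU ⇒ hkkkakaahkaaah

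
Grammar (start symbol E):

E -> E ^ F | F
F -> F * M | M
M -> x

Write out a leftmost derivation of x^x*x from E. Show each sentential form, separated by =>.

E => E^F => F^F => M^F => x^F => x^F*M => x^M*M => x^x*M => x^x*x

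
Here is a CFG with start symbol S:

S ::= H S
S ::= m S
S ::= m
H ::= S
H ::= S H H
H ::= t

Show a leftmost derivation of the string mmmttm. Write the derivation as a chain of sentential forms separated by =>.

S => HS   [S ::= H S]
HS => SHHS   [H ::= S H H]
SHHS => mSHHS   [S ::= m S]
mSHHS => mHSHHS   [S ::= H S]
mHSHHS => mSSHHS   [H ::= S]
mSSHHS => mmSHHS   [S ::= m]
mmSHHS => mmmHHS   [S ::= m]
mmmHHS => mmmtHS   [H ::= t]
mmmtHS => mmmttS   [H ::= t]
mmmttS => mmmttm   [S ::= m]

S => HS => SHHS => mSHHS => mHSHHS => mSSHHS => mmSHHS => mmmHHS => mmmtHS => mmmttS => mmmttm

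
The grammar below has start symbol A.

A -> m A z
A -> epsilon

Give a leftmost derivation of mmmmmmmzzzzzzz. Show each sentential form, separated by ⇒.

A ⇒ mAz   [A -> m A z]
mAz ⇒ mmAzz   [A -> m A z]
mmAzz ⇒ mmmAzzz   [A -> m A z]
mmmAzzz ⇒ mmmmAzzzz   [A -> m A z]
mmmmAzzzz ⇒ mmmmmAzzzzz   [A -> m A z]
mmmmmAzzzzz ⇒ mmmmmmAzzzzzz   [A -> m A z]
mmmmmmAzzzzzz ⇒ mmmmmmmAzzzzzzz   [A -> m A z]
mmmmmmmAzzzzzzz ⇒ mmmmmmmzzzzzzz   [A -> epsilon]

A ⇒ mAz ⇒ mmAzz ⇒ mmmAzzz ⇒ mmmmAzzzz ⇒ mmmmmAzzzzz ⇒ mmmmmmAzzzzzz ⇒ mmmmmmmAzzzzzzz ⇒ mmmmmmmzzzzzzz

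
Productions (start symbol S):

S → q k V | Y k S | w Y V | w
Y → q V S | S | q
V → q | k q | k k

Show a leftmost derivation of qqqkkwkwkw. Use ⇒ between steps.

S⇒YkS⇒qVSkS⇒qqSkS⇒qqYkSkS⇒qqqVSkSkS⇒qqqkkSkSkS⇒qqqkkwkSkS⇒qqqkkwkwkS⇒qqqkkwkwkw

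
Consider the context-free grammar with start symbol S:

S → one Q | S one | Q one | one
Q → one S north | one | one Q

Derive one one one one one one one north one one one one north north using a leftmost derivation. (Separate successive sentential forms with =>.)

S => one Q => one one S north => one one one Q north => one one one one S north north => one one one one S one north north => one one one one S one one north north => one one one one S one one one north north => one one one one Q one one one one north north => one one one one one S north one one one one north north => one one one one one one Q north one one one one north north => one one one one one one one north one one one one north north

S => one Q   [S → one Q]
one Q => one one S north   [Q → one S north]
one one S north => one one one Q north   [S → one Q]
one one one Q north => one one one one S north north   [Q → one S north]
one one one one S north north => one one one one S one north north   [S → S one]
one one one one S one north north => one one one one S one one north north   [S → S one]
one one one one S one one north north => one one one one S one one one north north   [S → S one]
one one one one S one one one north north => one one one one Q one one one one north north   [S → Q one]
one one one one Q one one one one north north => one one one one one S north one one one one north north   [Q → one S north]
one one one one one S north one one one one north north => one one one one one one Q north one one one one north north   [S → one Q]
one one one one one one Q north one one one one north north => one one one one one one one north one one one one north north   [Q → one]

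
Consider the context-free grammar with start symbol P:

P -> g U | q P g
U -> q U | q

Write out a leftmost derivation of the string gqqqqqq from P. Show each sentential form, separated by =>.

P => gU => gqU => gqqU => gqqqU => gqqqqU => gqqqqqU => gqqqqqq

P => gU   [P -> g U]
gU => gqU   [U -> q U]
gqU => gqqU   [U -> q U]
gqqU => gqqqU   [U -> q U]
gqqqU => gqqqqU   [U -> q U]
gqqqqU => gqqqqqU   [U -> q U]
gqqqqqU => gqqqqqq   [U -> q]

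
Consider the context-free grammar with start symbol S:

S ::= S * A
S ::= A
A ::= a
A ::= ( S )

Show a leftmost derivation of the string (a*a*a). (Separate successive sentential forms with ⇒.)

S⇒A⇒(S)⇒(S*A)⇒(S*A*A)⇒(A*A*A)⇒(a*A*A)⇒(a*a*A)⇒(a*a*a)

S ⇒ A   [S ::= A]
A ⇒ (S)   [A ::= ( S )]
(S) ⇒ (S*A)   [S ::= S * A]
(S*A) ⇒ (S*A*A)   [S ::= S * A]
(S*A*A) ⇒ (A*A*A)   [S ::= A]
(A*A*A) ⇒ (a*A*A)   [A ::= a]
(a*A*A) ⇒ (a*a*A)   [A ::= a]
(a*a*A) ⇒ (a*a*a)   [A ::= a]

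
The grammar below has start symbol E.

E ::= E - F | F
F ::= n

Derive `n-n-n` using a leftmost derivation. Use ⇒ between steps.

E⇒E-F⇒E-F-F⇒F-F-F⇒n-F-F⇒n-n-F⇒n-n-n

E ⇒ E-F   [E ::= E - F]
E-F ⇒ E-F-F   [E ::= E - F]
E-F-F ⇒ F-F-F   [E ::= F]
F-F-F ⇒ n-F-F   [F ::= n]
n-F-F ⇒ n-n-F   [F ::= n]
n-n-F ⇒ n-n-n   [F ::= n]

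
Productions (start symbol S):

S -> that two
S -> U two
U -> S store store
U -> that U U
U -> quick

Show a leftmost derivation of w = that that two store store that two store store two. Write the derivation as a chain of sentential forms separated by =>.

S => U two => that U U two => that S store store U two => that that two store store U two => that that two store store S store store two => that that two store store that two store store two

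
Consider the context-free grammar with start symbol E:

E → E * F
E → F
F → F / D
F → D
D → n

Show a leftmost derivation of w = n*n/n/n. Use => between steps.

E => E*F   [E → E * F]
E*F => F*F   [E → F]
F*F => D*F   [F → D]
D*F => n*F   [D → n]
n*F => n*F/D   [F → F / D]
n*F/D => n*F/D/D   [F → F / D]
n*F/D/D => n*D/D/D   [F → D]
n*D/D/D => n*n/D/D   [D → n]
n*n/D/D => n*n/n/D   [D → n]
n*n/n/D => n*n/n/n   [D → n]

E=>E*F=>F*F=>D*F=>n*F=>n*F/D=>n*F/D/D=>n*D/D/D=>n*n/D/D=>n*n/n/D=>n*n/n/n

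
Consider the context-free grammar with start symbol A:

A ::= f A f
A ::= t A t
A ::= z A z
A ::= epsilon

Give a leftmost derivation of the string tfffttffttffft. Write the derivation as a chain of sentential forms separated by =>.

A=>tAt=>tfAft=>tffAfft=>tfffAffft=>tffftAtffft=>tfffttAttffft=>tfffttfAfttffft=>tfffttffttffft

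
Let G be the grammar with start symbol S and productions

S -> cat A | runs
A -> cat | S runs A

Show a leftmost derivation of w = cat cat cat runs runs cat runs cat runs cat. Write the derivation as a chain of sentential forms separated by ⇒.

S ⇒ cat A ⇒ cat S runs A ⇒ cat cat A runs A ⇒ cat cat S runs A runs A ⇒ cat cat cat A runs A runs A ⇒ cat cat cat S runs A runs A runs A ⇒ cat cat cat runs runs A runs A runs A ⇒ cat cat cat runs runs cat runs A runs A ⇒ cat cat cat runs runs cat runs cat runs A ⇒ cat cat cat runs runs cat runs cat runs cat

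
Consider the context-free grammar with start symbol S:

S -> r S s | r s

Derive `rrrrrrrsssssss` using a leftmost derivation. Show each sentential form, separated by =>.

S => rSs => rrSss => rrrSsss => rrrrSssss => rrrrrSsssss => rrrrrrSssssss => rrrrrrrsssssss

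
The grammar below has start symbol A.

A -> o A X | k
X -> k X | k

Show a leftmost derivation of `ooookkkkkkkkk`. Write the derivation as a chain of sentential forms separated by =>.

A => oAX => ooAXX => oooAXXX => ooooAXXXX => ooookXXXX => ooookkXXXX => ooookkkXXXX => ooookkkkXXXX => ooookkkkkXXXX => ooookkkkkkXXX => ooookkkkkkkXX => ooookkkkkkkkX => ooookkkkkkkkk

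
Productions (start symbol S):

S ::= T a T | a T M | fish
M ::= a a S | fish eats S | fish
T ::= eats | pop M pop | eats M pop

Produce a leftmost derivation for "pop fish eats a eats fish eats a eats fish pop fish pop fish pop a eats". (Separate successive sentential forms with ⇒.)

S ⇒ T a T ⇒ pop M pop a T ⇒ pop fish eats S pop a T ⇒ pop fish eats a T M pop a T ⇒ pop fish eats a eats M pop M pop a T ⇒ pop fish eats a eats fish eats S pop M pop a T ⇒ pop fish eats a eats fish eats a T M pop M pop a T ⇒ pop fish eats a eats fish eats a eats M pop M pop M pop a T ⇒ pop fish eats a eats fish eats a eats fish pop M pop M pop a T ⇒ pop fish eats a eats fish eats a eats fish pop fish pop M pop a T ⇒ pop fish eats a eats fish eats a eats fish pop fish pop fish pop a T ⇒ pop fish eats a eats fish eats a eats fish pop fish pop fish pop a eats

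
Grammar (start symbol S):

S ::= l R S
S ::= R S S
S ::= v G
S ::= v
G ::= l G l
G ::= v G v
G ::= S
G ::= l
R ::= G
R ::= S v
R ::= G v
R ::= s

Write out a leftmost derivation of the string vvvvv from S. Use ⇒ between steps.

S ⇒ vG ⇒ vvGv ⇒ vvSv ⇒ vvvGv ⇒ vvvSv ⇒ vvvvv

S ⇒ vG   [S ::= v G]
vG ⇒ vvGv   [G ::= v G v]
vvGv ⇒ vvSv   [G ::= S]
vvSv ⇒ vvvGv   [S ::= v G]
vvvGv ⇒ vvvSv   [G ::= S]
vvvSv ⇒ vvvvv   [S ::= v]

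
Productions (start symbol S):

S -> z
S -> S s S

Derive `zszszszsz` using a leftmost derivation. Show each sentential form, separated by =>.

S=>SsS=>SsSsS=>SsSsSsS=>SsSsSsSsS=>zsSsSsSsS=>zszsSsSsS=>zszszsSsS=>zszszszsS=>zszszszsz

S => SsS   [S -> S s S]
SsS => SsSsS   [S -> S s S]
SsSsS => SsSsSsS   [S -> S s S]
SsSsSsS => SsSsSsSsS   [S -> S s S]
SsSsSsSsS => zsSsSsSsS   [S -> z]
zsSsSsSsS => zszsSsSsS   [S -> z]
zszsSsSsS => zszszsSsS   [S -> z]
zszszsSsS => zszszszsS   [S -> z]
zszszszsS => zszszszsz   [S -> z]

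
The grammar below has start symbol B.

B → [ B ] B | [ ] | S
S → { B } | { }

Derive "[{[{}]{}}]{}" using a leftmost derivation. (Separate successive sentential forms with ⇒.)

B ⇒ [B]B ⇒ [S]B ⇒ [{B}]B ⇒ [{[B]B}]B ⇒ [{[S]B}]B ⇒ [{[{}]B}]B ⇒ [{[{}]S}]B ⇒ [{[{}]{}}]B ⇒ [{[{}]{}}]S ⇒ [{[{}]{}}]{}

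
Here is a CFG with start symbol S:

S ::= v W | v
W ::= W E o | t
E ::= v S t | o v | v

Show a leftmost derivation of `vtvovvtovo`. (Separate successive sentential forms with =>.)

S => vW => vWEo => vWEoEo => vWEoEoEo => vtEoEoEo => vtvoEoEo => vtvovStoEo => vtvovvtoEo => vtvovvtovo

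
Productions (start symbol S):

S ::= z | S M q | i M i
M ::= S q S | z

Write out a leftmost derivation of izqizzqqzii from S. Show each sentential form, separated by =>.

S => iMi => iSqSi => izqSi => izqiMii => izqiSqSii => izqiSMqqSii => izqizMqqSii => izqizzqqSii => izqizzqqzii

S => iMi   [S ::= i M i]
iMi => iSqSi   [M ::= S q S]
iSqSi => izqSi   [S ::= z]
izqSi => izqiMii   [S ::= i M i]
izqiMii => izqiSqSii   [M ::= S q S]
izqiSqSii => izqiSMqqSii   [S ::= S M q]
izqiSMqqSii => izqizMqqSii   [S ::= z]
izqizMqqSii => izqizzqqSii   [M ::= z]
izqizzqqSii => izqizzqqzii   [S ::= z]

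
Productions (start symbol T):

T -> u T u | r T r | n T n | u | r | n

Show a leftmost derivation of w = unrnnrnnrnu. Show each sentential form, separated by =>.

T => uTu   [T -> u T u]
uTu => unTnu   [T -> n T n]
unTnu => unrTrnu   [T -> r T r]
unrTrnu => unrnTnrnu   [T -> n T n]
unrnTnrnu => unrnnTnnrnu   [T -> n T n]
unrnnTnnrnu => unrnnrnnrnu   [T -> r]

T=>uTu=>unTnu=>unrTrnu=>unrnTnrnu=>unrnnTnnrnu=>unrnnrnnrnu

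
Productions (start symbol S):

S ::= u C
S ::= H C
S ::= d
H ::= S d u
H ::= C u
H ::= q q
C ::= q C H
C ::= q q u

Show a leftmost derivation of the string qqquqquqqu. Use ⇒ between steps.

S ⇒ HC   [S ::= H C]
HC ⇒ CuC   [H ::= C u]
CuC ⇒ qCHuC   [C ::= q C H]
qCHuC ⇒ qqquHuC   [C ::= q q u]
qqquHuC ⇒ qqquqquC   [H ::= q q]
qqquqquC ⇒ qqquqquqqu   [C ::= q q u]

S ⇒ HC ⇒ CuC ⇒ qCHuC ⇒ qqquHuC ⇒ qqquqquC ⇒ qqquqquqqu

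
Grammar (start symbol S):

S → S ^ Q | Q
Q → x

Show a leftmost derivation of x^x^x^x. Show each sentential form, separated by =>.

S => S^Q => S^Q^Q => S^Q^Q^Q => Q^Q^Q^Q => x^Q^Q^Q => x^x^Q^Q => x^x^x^Q => x^x^x^x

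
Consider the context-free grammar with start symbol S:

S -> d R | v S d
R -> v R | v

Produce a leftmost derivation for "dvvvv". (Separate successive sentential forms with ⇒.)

S ⇒ dR ⇒ dvR ⇒ dvvR ⇒ dvvvR ⇒ dvvvv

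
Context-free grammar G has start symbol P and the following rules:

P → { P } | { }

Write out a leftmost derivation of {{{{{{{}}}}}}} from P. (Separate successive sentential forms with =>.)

P => {P}   [P → { P }]
{P} => {{P}}   [P → { P }]
{{P}} => {{{P}}}   [P → { P }]
{{{P}}} => {{{{P}}}}   [P → { P }]
{{{{P}}}} => {{{{{P}}}}}   [P → { P }]
{{{{{P}}}}} => {{{{{{P}}}}}}   [P → { P }]
{{{{{{P}}}}}} => {{{{{{{}}}}}}}   [P → { }]

P => {P} => {{P}} => {{{P}}} => {{{{P}}}} => {{{{{P}}}}} => {{{{{{P}}}}}} => {{{{{{{}}}}}}}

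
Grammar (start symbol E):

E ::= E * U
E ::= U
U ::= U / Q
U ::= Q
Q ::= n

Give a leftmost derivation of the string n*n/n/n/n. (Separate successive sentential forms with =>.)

E => E*U => U*U => Q*U => n*U => n*U/Q => n*U/Q/Q => n*U/Q/Q/Q => n*Q/Q/Q/Q => n*n/Q/Q/Q => n*n/n/Q/Q => n*n/n/n/Q => n*n/n/n/n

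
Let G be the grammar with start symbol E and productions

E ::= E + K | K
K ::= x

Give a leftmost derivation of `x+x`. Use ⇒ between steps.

E ⇒ E+K ⇒ K+K ⇒ x+K ⇒ x+x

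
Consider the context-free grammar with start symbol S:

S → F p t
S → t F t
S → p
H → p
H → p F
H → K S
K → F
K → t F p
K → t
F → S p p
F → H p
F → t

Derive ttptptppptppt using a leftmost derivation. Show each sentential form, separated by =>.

S=>tFt=>tSppt=>tFptppt=>tSppptppt=>ttFtppptppt=>ttHptppptppt=>ttpFptppptppt=>ttptptppptppt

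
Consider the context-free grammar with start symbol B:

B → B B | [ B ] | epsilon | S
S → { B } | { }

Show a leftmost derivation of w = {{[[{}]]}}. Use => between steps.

B=>S=>{B}=>{BB}=>{BBB}=>{SBB}=>{{B}BB}=>{{[B]}BB}=>{{[[B]]}BB}=>{{[[S]]}BB}=>{{[[{}]]}BB}=>{{[[{}]]}B}=>{{[[{}]]}}

B => S   [B → S]
S => {B}   [S → { B }]
{B} => {BB}   [B → B B]
{BB} => {BBB}   [B → B B]
{BBB} => {SBB}   [B → S]
{SBB} => {{B}BB}   [S → { B }]
{{B}BB} => {{[B]}BB}   [B → [ B ]]
{{[B]}BB} => {{[[B]]}BB}   [B → [ B ]]
{{[[B]]}BB} => {{[[S]]}BB}   [B → S]
{{[[S]]}BB} => {{[[{}]]}BB}   [S → { }]
{{[[{}]]}BB} => {{[[{}]]}B}   [B → epsilon]
{{[[{}]]}B} => {{[[{}]]}}   [B → epsilon]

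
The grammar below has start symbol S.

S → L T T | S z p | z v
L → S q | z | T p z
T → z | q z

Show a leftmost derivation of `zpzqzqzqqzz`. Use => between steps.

S=>LTT=>SqTT=>LTTqTT=>TpzTTqTT=>zpzTTqTT=>zpzqzTqTT=>zpzqzqzqTT=>zpzqzqzqqzT=>zpzqzqzqqzz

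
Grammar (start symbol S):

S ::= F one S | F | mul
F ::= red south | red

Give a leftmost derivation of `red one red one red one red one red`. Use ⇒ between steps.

S ⇒ F one S   [S ::= F one S]
F one S ⇒ red one S   [F ::= red]
red one S ⇒ red one F one S   [S ::= F one S]
red one F one S ⇒ red one red one S   [F ::= red]
red one red one S ⇒ red one red one F one S   [S ::= F one S]
red one red one F one S ⇒ red one red one red one S   [F ::= red]
red one red one red one S ⇒ red one red one red one F one S   [S ::= F one S]
red one red one red one F one S ⇒ red one red one red one red one S   [F ::= red]
red one red one red one red one S ⇒ red one red one red one red one F   [S ::= F]
red one red one red one red one F ⇒ red one red one red one red one red   [F ::= red]

S ⇒ F one S ⇒ red one S ⇒ red one F one S ⇒ red one red one S ⇒ red one red one F one S ⇒ red one red one red one S ⇒ red one red one red one F one S ⇒ red one red one red one red one S ⇒ red one red one red one red one F ⇒ red one red one red one red one red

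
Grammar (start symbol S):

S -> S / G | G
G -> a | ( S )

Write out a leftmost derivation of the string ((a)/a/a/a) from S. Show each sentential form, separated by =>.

S => G   [S -> G]
G => (S)   [G -> ( S )]
(S) => (S/G)   [S -> S / G]
(S/G) => (S/G/G)   [S -> S / G]
(S/G/G) => (S/G/G/G)   [S -> S / G]
(S/G/G/G) => (G/G/G/G)   [S -> G]
(G/G/G/G) => ((S)/G/G/G)   [G -> ( S )]
((S)/G/G/G) => ((G)/G/G/G)   [S -> G]
((G)/G/G/G) => ((a)/G/G/G)   [G -> a]
((a)/G/G/G) => ((a)/a/G/G)   [G -> a]
((a)/a/G/G) => ((a)/a/a/G)   [G -> a]
((a)/a/a/G) => ((a)/a/a/a)   [G -> a]

S=>G=>(S)=>(S/G)=>(S/G/G)=>(S/G/G/G)=>(G/G/G/G)=>((S)/G/G/G)=>((G)/G/G/G)=>((a)/G/G/G)=>((a)/a/G/G)=>((a)/a/a/G)=>((a)/a/a/a)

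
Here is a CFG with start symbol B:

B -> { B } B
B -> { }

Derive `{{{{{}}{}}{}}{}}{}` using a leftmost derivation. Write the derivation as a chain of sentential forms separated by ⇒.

B ⇒ {B}B ⇒ {{B}B}B ⇒ {{{B}B}B}B ⇒ {{{{B}B}B}B}B ⇒ {{{{{}}B}B}B}B ⇒ {{{{{}}{}}B}B}B ⇒ {{{{{}}{}}{}}B}B ⇒ {{{{{}}{}}{}}{}}B ⇒ {{{{{}}{}}{}}{}}{}

B ⇒ {B}B   [B -> { B } B]
{B}B ⇒ {{B}B}B   [B -> { B } B]
{{B}B}B ⇒ {{{B}B}B}B   [B -> { B } B]
{{{B}B}B}B ⇒ {{{{B}B}B}B}B   [B -> { B } B]
{{{{B}B}B}B}B ⇒ {{{{{}}B}B}B}B   [B -> { }]
{{{{{}}B}B}B}B ⇒ {{{{{}}{}}B}B}B   [B -> { }]
{{{{{}}{}}B}B}B ⇒ {{{{{}}{}}{}}B}B   [B -> { }]
{{{{{}}{}}{}}B}B ⇒ {{{{{}}{}}{}}{}}B   [B -> { }]
{{{{{}}{}}{}}{}}B ⇒ {{{{{}}{}}{}}{}}{}   [B -> { }]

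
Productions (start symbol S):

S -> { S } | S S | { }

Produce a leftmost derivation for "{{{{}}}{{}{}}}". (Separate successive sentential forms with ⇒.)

S ⇒ {S} ⇒ {SS} ⇒ {{S}S} ⇒ {{{S}}S} ⇒ {{{{}}}S} ⇒ {{{{}}}{S}} ⇒ {{{{}}}{SS}} ⇒ {{{{}}}{{}S}} ⇒ {{{{}}}{{}{}}}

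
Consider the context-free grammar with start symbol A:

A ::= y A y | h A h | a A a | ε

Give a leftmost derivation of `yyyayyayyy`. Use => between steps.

A=>yAy=>yyAyy=>yyyAyyy=>yyyaAayyy=>yyyayAyayyy=>yyyayyayyy

A => yAy   [A ::= y A y]
yAy => yyAyy   [A ::= y A y]
yyAyy => yyyAyyy   [A ::= y A y]
yyyAyyy => yyyaAayyy   [A ::= a A a]
yyyaAayyy => yyyayAyayyy   [A ::= y A y]
yyyayAyayyy => yyyayyayyy   [A ::= ε]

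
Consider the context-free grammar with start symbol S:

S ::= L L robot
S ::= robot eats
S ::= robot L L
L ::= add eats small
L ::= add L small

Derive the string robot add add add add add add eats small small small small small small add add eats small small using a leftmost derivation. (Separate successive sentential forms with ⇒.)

S ⇒ robot L L ⇒ robot add L small L ⇒ robot add add L small small L ⇒ robot add add add L small small small L ⇒ robot add add add add L small small small small L ⇒ robot add add add add add L small small small small small L ⇒ robot add add add add add add eats small small small small small small L ⇒ robot add add add add add add eats small small small small small small add L small ⇒ robot add add add add add add eats small small small small small small add add eats small small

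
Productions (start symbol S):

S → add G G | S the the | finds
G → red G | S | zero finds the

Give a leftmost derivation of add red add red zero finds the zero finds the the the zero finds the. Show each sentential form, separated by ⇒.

S ⇒ add G G ⇒ add red G G ⇒ add red S G ⇒ add red S the the G ⇒ add red add G G the the G ⇒ add red add red G G the the G ⇒ add red add red zero finds the G the the G ⇒ add red add red zero finds the zero finds the the the G ⇒ add red add red zero finds the zero finds the the the zero finds the

S ⇒ add G G   [S → add G G]
add G G ⇒ add red G G   [G → red G]
add red G G ⇒ add red S G   [G → S]
add red S G ⇒ add red S the the G   [S → S the the]
add red S the the G ⇒ add red add G G the the G   [S → add G G]
add red add G G the the G ⇒ add red add red G G the the G   [G → red G]
add red add red G G the the G ⇒ add red add red zero finds the G the the G   [G → zero finds the]
add red add red zero finds the G the the G ⇒ add red add red zero finds the zero finds the the the G   [G → zero finds the]
add red add red zero finds the zero finds the the the G ⇒ add red add red zero finds the zero finds the the the zero finds the   [G → zero finds the]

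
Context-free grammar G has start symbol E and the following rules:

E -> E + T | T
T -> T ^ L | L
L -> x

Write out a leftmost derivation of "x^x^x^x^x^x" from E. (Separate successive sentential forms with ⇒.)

E ⇒ T ⇒ T^L ⇒ T^L^L ⇒ T^L^L^L ⇒ T^L^L^L^L ⇒ T^L^L^L^L^L ⇒ L^L^L^L^L^L ⇒ x^L^L^L^L^L ⇒ x^x^L^L^L^L ⇒ x^x^x^L^L^L ⇒ x^x^x^x^L^L ⇒ x^x^x^x^x^L ⇒ x^x^x^x^x^x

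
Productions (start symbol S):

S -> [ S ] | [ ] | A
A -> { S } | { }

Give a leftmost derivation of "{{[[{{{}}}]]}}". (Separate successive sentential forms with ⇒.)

S ⇒ A ⇒ {S} ⇒ {A} ⇒ {{S}} ⇒ {{[S]}} ⇒ {{[[S]]}} ⇒ {{[[A]]}} ⇒ {{[[{S}]]}} ⇒ {{[[{A}]]}} ⇒ {{[[{{S}}]]}} ⇒ {{[[{{A}}]]}} ⇒ {{[[{{{}}}]]}}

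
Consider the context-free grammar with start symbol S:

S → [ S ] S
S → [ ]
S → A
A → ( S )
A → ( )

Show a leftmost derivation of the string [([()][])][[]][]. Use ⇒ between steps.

S ⇒ [S]S   [S → [ S ] S]
[S]S ⇒ [A]S   [S → A]
[A]S ⇒ [(S)]S   [A → ( S )]
[(S)]S ⇒ [([S]S)]S   [S → [ S ] S]
[([S]S)]S ⇒ [([A]S)]S   [S → A]
[([A]S)]S ⇒ [([()]S)]S   [A → ( )]
[([()]S)]S ⇒ [([()][])]S   [S → [ ]]
[([()][])]S ⇒ [([()][])][S]S   [S → [ S ] S]
[([()][])][S]S ⇒ [([()][])][[]]S   [S → [ ]]
[([()][])][[]]S ⇒ [([()][])][[]][]   [S → [ ]]

S ⇒ [S]S ⇒ [A]S ⇒ [(S)]S ⇒ [([S]S)]S ⇒ [([A]S)]S ⇒ [([()]S)]S ⇒ [([()][])]S ⇒ [([()][])][S]S ⇒ [([()][])][[]]S ⇒ [([()][])][[]][]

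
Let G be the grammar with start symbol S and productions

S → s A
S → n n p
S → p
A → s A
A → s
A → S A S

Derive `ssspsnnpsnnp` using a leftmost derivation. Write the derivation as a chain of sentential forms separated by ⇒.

S ⇒ sA ⇒ ssA ⇒ ssSAS ⇒ sssAAS ⇒ sssSASAS ⇒ ssspASAS ⇒ ssspsSAS ⇒ ssspsnnpAS ⇒ ssspsnnpsS ⇒ ssspsnnpsnnp

S ⇒ sA   [S → s A]
sA ⇒ ssA   [A → s A]
ssA ⇒ ssSAS   [A → S A S]
ssSAS ⇒ sssAAS   [S → s A]
sssAAS ⇒ sssSASAS   [A → S A S]
sssSASAS ⇒ ssspASAS   [S → p]
ssspASAS ⇒ ssspsSAS   [A → s]
ssspsSAS ⇒ ssspsnnpAS   [S → n n p]
ssspsnnpAS ⇒ ssspsnnpsS   [A → s]
ssspsnnpsS ⇒ ssspsnnpsnnp   [S → n n p]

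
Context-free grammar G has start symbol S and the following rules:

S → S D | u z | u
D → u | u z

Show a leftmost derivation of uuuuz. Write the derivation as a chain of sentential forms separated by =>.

S => SD   [S → S D]
SD => SDD   [S → S D]
SDD => SDDD   [S → S D]
SDDD => uDDD   [S → u]
uDDD => uuDD   [D → u]
uuDD => uuuD   [D → u]
uuuD => uuuuz   [D → u z]

S => SD => SDD => SDDD => uDDD => uuDD => uuuD => uuuuz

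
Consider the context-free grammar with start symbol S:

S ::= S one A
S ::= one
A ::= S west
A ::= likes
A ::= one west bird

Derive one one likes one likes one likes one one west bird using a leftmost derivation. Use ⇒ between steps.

S ⇒ S one A   [S ::= S one A]
S one A ⇒ S one A one A   [S ::= S one A]
S one A one A ⇒ S one A one A one A   [S ::= S one A]
S one A one A one A ⇒ S one A one A one A one A   [S ::= S one A]
S one A one A one A one A ⇒ one one A one A one A one A   [S ::= one]
one one A one A one A one A ⇒ one one likes one A one A one A   [A ::= likes]
one one likes one A one A one A ⇒ one one likes one likes one A one A   [A ::= likes]
one one likes one likes one A one A ⇒ one one likes one likes one likes one A   [A ::= likes]
one one likes one likes one likes one A ⇒ one one likes one likes one likes one one west bird   [A ::= one west bird]

S ⇒ S one A ⇒ S one A one A ⇒ S one A one A one A ⇒ S one A one A one A one A ⇒ one one A one A one A one A ⇒ one one likes one A one A one A ⇒ one one likes one likes one A one A ⇒ one one likes one likes one likes one A ⇒ one one likes one likes one likes one one west bird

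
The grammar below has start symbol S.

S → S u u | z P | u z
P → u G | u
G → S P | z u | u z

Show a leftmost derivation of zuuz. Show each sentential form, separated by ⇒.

S ⇒ zP   [S → z P]
zP ⇒ zuG   [P → u G]
zuG ⇒ zuuz   [G → u z]

S ⇒ zP ⇒ zuG ⇒ zuuz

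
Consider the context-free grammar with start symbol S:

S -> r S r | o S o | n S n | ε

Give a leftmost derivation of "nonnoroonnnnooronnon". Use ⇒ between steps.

S ⇒ nSn ⇒ noSon ⇒ nonSnon ⇒ nonnSnnon ⇒ nonnoSonnon ⇒ nonnorSronnon ⇒ nonnoroSoronnon ⇒ nonnorooSooronnon ⇒ nonnoroonSnooronnon ⇒ nonnoroonnSnnooronnon ⇒ nonnoroonnnnooronnon

S ⇒ nSn   [S -> n S n]
nSn ⇒ noSon   [S -> o S o]
noSon ⇒ nonSnon   [S -> n S n]
nonSnon ⇒ nonnSnnon   [S -> n S n]
nonnSnnon ⇒ nonnoSonnon   [S -> o S o]
nonnoSonnon ⇒ nonnorSronnon   [S -> r S r]
nonnorSronnon ⇒ nonnoroSoronnon   [S -> o S o]
nonnoroSoronnon ⇒ nonnorooSooronnon   [S -> o S o]
nonnorooSooronnon ⇒ nonnoroonSnooronnon   [S -> n S n]
nonnoroonSnooronnon ⇒ nonnoroonnSnnooronnon   [S -> n S n]
nonnoroonnSnnooronnon ⇒ nonnoroonnnnooronnon   [S -> ε]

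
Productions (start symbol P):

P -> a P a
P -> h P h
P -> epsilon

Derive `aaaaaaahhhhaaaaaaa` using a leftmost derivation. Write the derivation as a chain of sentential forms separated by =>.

P => aPa   [P -> a P a]
aPa => aaPaa   [P -> a P a]
aaPaa => aaaPaaa   [P -> a P a]
aaaPaaa => aaaaPaaaa   [P -> a P a]
aaaaPaaaa => aaaaaPaaaaa   [P -> a P a]
aaaaaPaaaaa => aaaaaaPaaaaaa   [P -> a P a]
aaaaaaPaaaaaa => aaaaaaaPaaaaaaa   [P -> a P a]
aaaaaaaPaaaaaaa => aaaaaaahPhaaaaaaa   [P -> h P h]
aaaaaaahPhaaaaaaa => aaaaaaahhPhhaaaaaaa   [P -> h P h]
aaaaaaahhPhhaaaaaaa => aaaaaaahhhhaaaaaaa   [P -> epsilon]

P => aPa => aaPaa => aaaPaaa => aaaaPaaaa => aaaaaPaaaaa => aaaaaaPaaaaaa => aaaaaaaPaaaaaaa => aaaaaaahPhaaaaaaa => aaaaaaahhPhhaaaaaaa => aaaaaaahhhhaaaaaaa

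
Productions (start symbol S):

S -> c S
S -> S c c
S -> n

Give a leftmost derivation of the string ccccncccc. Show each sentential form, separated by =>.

S => cS   [S -> c S]
cS => ccS   [S -> c S]
ccS => cccS   [S -> c S]
cccS => cccScc   [S -> S c c]
cccScc => cccScccc   [S -> S c c]
cccScccc => ccccScccc   [S -> c S]
ccccScccc => ccccncccc   [S -> n]

S => cS => ccS => cccS => cccScc => cccScccc => ccccScccc => ccccncccc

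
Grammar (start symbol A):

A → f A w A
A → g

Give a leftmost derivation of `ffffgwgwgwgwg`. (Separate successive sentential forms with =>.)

A => fAwA   [A → f A w A]
fAwA => ffAwAwA   [A → f A w A]
ffAwAwA => fffAwAwAwA   [A → f A w A]
fffAwAwAwA => ffffAwAwAwAwA   [A → f A w A]
ffffAwAwAwAwA => ffffgwAwAwAwA   [A → g]
ffffgwAwAwAwA => ffffgwgwAwAwA   [A → g]
ffffgwgwAwAwA => ffffgwgwgwAwA   [A → g]
ffffgwgwgwAwA => ffffgwgwgwgwA   [A → g]
ffffgwgwgwgwA => ffffgwgwgwgwg   [A → g]

A => fAwA => ffAwAwA => fffAwAwAwA => ffffAwAwAwAwA => ffffgwAwAwAwA => ffffgwgwAwAwA => ffffgwgwgwAwA => ffffgwgwgwgwA => ffffgwgwgwgwg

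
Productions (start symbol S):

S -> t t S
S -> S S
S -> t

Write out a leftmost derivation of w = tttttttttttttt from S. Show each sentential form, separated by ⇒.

S⇒SS⇒ttSS⇒ttSSS⇒ttttSSS⇒ttttttSSS⇒tttttttSS⇒tttttttttSS⇒tttttttttSSS⇒tttttttttttSSS⇒ttttttttttttSS⇒tttttttttttttS⇒tttttttttttttt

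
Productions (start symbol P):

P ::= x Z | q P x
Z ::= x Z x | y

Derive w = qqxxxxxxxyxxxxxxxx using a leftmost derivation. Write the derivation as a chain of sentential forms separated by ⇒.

P ⇒ qPx ⇒ qqPxx ⇒ qqxZxx ⇒ qqxxZxxx ⇒ qqxxxZxxxx ⇒ qqxxxxZxxxxx ⇒ qqxxxxxZxxxxxx ⇒ qqxxxxxxZxxxxxxx ⇒ qqxxxxxxxZxxxxxxxx ⇒ qqxxxxxxxyxxxxxxxx

P ⇒ qPx   [P ::= q P x]
qPx ⇒ qqPxx   [P ::= q P x]
qqPxx ⇒ qqxZxx   [P ::= x Z]
qqxZxx ⇒ qqxxZxxx   [Z ::= x Z x]
qqxxZxxx ⇒ qqxxxZxxxx   [Z ::= x Z x]
qqxxxZxxxx ⇒ qqxxxxZxxxxx   [Z ::= x Z x]
qqxxxxZxxxxx ⇒ qqxxxxxZxxxxxx   [Z ::= x Z x]
qqxxxxxZxxxxxx ⇒ qqxxxxxxZxxxxxxx   [Z ::= x Z x]
qqxxxxxxZxxxxxxx ⇒ qqxxxxxxxZxxxxxxxx   [Z ::= x Z x]
qqxxxxxxxZxxxxxxxx ⇒ qqxxxxxxxyxxxxxxxx   [Z ::= y]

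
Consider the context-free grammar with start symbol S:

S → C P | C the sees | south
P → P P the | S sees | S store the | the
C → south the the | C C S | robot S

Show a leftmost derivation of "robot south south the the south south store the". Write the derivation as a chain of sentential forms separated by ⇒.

S ⇒ C P ⇒ C C S P ⇒ robot S C S P ⇒ robot south C S P ⇒ robot south south the the S P ⇒ robot south south the the south P ⇒ robot south south the the south S store the ⇒ robot south south the the south south store the

S ⇒ C P   [S → C P]
C P ⇒ C C S P   [C → C C S]
C C S P ⇒ robot S C S P   [C → robot S]
robot S C S P ⇒ robot south C S P   [S → south]
robot south C S P ⇒ robot south south the the S P   [C → south the the]
robot south south the the S P ⇒ robot south south the the south P   [S → south]
robot south south the the south P ⇒ robot south south the the south S store the   [P → S store the]
robot south south the the south S store the ⇒ robot south south the the south south store the   [S → south]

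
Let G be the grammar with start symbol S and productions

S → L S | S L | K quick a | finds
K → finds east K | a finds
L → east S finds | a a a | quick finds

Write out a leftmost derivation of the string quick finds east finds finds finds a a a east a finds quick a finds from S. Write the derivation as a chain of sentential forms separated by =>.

S => S L => S L L => L S L L => quick finds S L L => quick finds L S L L => quick finds east S finds S L L => quick finds east finds finds S L L => quick finds east finds finds finds L L => quick finds east finds finds finds a a a L => quick finds east finds finds finds a a a east S finds => quick finds east finds finds finds a a a east K quick a finds => quick finds east finds finds finds a a a east a finds quick a finds

S => S L   [S → S L]
S L => S L L   [S → S L]
S L L => L S L L   [S → L S]
L S L L => quick finds S L L   [L → quick finds]
quick finds S L L => quick finds L S L L   [S → L S]
quick finds L S L L => quick finds east S finds S L L   [L → east S finds]
quick finds east S finds S L L => quick finds east finds finds S L L   [S → finds]
quick finds east finds finds S L L => quick finds east finds finds finds L L   [S → finds]
quick finds east finds finds finds L L => quick finds east finds finds finds a a a L   [L → a a a]
quick finds east finds finds finds a a a L => quick finds east finds finds finds a a a east S finds   [L → east S finds]
quick finds east finds finds finds a a a east S finds => quick finds east finds finds finds a a a east K quick a finds   [S → K quick a]
quick finds east finds finds finds a a a east K quick a finds => quick finds east finds finds finds a a a east a finds quick a finds   [K → a finds]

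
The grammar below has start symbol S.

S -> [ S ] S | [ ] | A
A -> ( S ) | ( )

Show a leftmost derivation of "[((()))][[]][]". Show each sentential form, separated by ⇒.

S⇒[S]S⇒[A]S⇒[(S)]S⇒[(A)]S⇒[((S))]S⇒[((A))]S⇒[((()))]S⇒[((()))][S]S⇒[((()))][[]]S⇒[((()))][[]][]

S ⇒ [S]S   [S -> [ S ] S]
[S]S ⇒ [A]S   [S -> A]
[A]S ⇒ [(S)]S   [A -> ( S )]
[(S)]S ⇒ [(A)]S   [S -> A]
[(A)]S ⇒ [((S))]S   [A -> ( S )]
[((S))]S ⇒ [((A))]S   [S -> A]
[((A))]S ⇒ [((()))]S   [A -> ( )]
[((()))]S ⇒ [((()))][S]S   [S -> [ S ] S]
[((()))][S]S ⇒ [((()))][[]]S   [S -> [ ]]
[((()))][[]]S ⇒ [((()))][[]][]   [S -> [ ]]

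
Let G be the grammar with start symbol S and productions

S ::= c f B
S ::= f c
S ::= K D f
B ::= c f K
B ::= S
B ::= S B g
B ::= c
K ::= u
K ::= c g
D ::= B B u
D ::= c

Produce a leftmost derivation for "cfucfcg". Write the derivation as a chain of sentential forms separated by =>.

S=>cfB=>cfSBg=>cfKDfBg=>cfuDfBg=>cfucfBg=>cfucfcg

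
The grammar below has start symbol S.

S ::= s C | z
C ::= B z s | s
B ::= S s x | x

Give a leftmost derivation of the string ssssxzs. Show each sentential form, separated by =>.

S=>sC=>sBzs=>sSsxzs=>ssCsxzs=>ssssxzs

S => sC   [S ::= s C]
sC => sBzs   [C ::= B z s]
sBzs => sSsxzs   [B ::= S s x]
sSsxzs => ssCsxzs   [S ::= s C]
ssCsxzs => ssssxzs   [C ::= s]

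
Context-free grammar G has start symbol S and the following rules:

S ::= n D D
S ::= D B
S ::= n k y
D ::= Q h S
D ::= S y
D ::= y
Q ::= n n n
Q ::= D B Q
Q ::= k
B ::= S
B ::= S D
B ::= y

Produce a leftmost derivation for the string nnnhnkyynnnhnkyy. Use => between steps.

S => DB   [S ::= D B]
DB => QhSB   [D ::= Q h S]
QhSB => DBQhSB   [Q ::= D B Q]
DBQhSB => QhSBQhSB   [D ::= Q h S]
QhSBQhSB => nnnhSBQhSB   [Q ::= n n n]
nnnhSBQhSB => nnnhnkyBQhSB   [S ::= n k y]
nnnhnkyBQhSB => nnnhnkyyQhSB   [B ::= y]
nnnhnkyyQhSB => nnnhnkyynnnhSB   [Q ::= n n n]
nnnhnkyynnnhSB => nnnhnkyynnnhnkyB   [S ::= n k y]
nnnhnkyynnnhnkyB => nnnhnkyynnnhnkyy   [B ::= y]

S => DB => QhSB => DBQhSB => QhSBQhSB => nnnhSBQhSB => nnnhnkyBQhSB => nnnhnkyyQhSB => nnnhnkyynnnhSB => nnnhnkyynnnhnkyB => nnnhnkyynnnhnkyy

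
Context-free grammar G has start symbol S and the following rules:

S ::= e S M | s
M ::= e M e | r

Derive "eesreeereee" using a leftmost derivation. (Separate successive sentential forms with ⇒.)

S ⇒ eSM   [S ::= e S M]
eSM ⇒ eeSMM   [S ::= e S M]
eeSMM ⇒ eesMM   [S ::= s]
eesMM ⇒ eesrM   [M ::= r]
eesrM ⇒ eesreMe   [M ::= e M e]
eesreMe ⇒ eesreeMee   [M ::= e M e]
eesreeMee ⇒ eesreeeMeee   [M ::= e M e]
eesreeeMeee ⇒ eesreeereee   [M ::= r]

S⇒eSM⇒eeSMM⇒eesMM⇒eesrM⇒eesreMe⇒eesreeMee⇒eesreeeMeee⇒eesreeereee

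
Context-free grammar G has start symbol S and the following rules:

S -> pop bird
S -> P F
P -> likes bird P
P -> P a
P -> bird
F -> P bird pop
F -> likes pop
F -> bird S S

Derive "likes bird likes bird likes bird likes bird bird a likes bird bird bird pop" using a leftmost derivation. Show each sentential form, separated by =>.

S => P F   [S -> P F]
P F => likes bird P F   [P -> likes bird P]
likes bird P F => likes bird likes bird P F   [P -> likes bird P]
likes bird likes bird P F => likes bird likes bird likes bird P F   [P -> likes bird P]
likes bird likes bird likes bird P F => likes bird likes bird likes bird likes bird P F   [P -> likes bird P]
likes bird likes bird likes bird likes bird P F => likes bird likes bird likes bird likes bird P a F   [P -> P a]
likes bird likes bird likes bird likes bird P a F => likes bird likes bird likes bird likes bird bird a F   [P -> bird]
likes bird likes bird likes bird likes bird bird a F => likes bird likes bird likes bird likes bird bird a P bird pop   [F -> P bird pop]
likes bird likes bird likes bird likes bird bird a P bird pop => likes bird likes bird likes bird likes bird bird a likes bird P bird pop   [P -> likes bird P]
likes bird likes bird likes bird likes bird bird a likes bird P bird pop => likes bird likes bird likes bird likes bird bird a likes bird bird bird pop   [P -> bird]

S => P F => likes bird P F => likes bird likes bird P F => likes bird likes bird likes bird P F => likes bird likes bird likes bird likes bird P F => likes bird likes bird likes bird likes bird P a F => likes bird likes bird likes bird likes bird bird a F => likes bird likes bird likes bird likes bird bird a P bird pop => likes bird likes bird likes bird likes bird bird a likes bird P bird pop => likes bird likes bird likes bird likes bird bird a likes bird bird bird pop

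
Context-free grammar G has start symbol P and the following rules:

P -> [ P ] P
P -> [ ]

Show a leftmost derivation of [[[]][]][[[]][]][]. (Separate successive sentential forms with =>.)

P => [P]P   [P -> [ P ] P]
[P]P => [[P]P]P   [P -> [ P ] P]
[[P]P]P => [[[]]P]P   [P -> [ ]]
[[[]]P]P => [[[]][]]P   [P -> [ ]]
[[[]][]]P => [[[]][]][P]P   [P -> [ P ] P]
[[[]][]][P]P => [[[]][]][[P]P]P   [P -> [ P ] P]
[[[]][]][[P]P]P => [[[]][]][[[]]P]P   [P -> [ ]]
[[[]][]][[[]]P]P => [[[]][]][[[]][]]P   [P -> [ ]]
[[[]][]][[[]][]]P => [[[]][]][[[]][]][]   [P -> [ ]]

P=>[P]P=>[[P]P]P=>[[[]]P]P=>[[[]][]]P=>[[[]][]][P]P=>[[[]][]][[P]P]P=>[[[]][]][[[]]P]P=>[[[]][]][[[]][]]P=>[[[]][]][[[]][]][]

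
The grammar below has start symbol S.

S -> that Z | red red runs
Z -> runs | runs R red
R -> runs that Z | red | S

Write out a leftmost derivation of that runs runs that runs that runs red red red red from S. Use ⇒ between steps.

S ⇒ that Z   [S -> that Z]
that Z ⇒ that runs R red   [Z -> runs R red]
that runs R red ⇒ that runs runs that Z red   [R -> runs that Z]
that runs runs that Z red ⇒ that runs runs that runs R red red   [Z -> runs R red]
that runs runs that runs R red red ⇒ that runs runs that runs S red red   [R -> S]
that runs runs that runs S red red ⇒ that runs runs that runs that Z red red   [S -> that Z]
that runs runs that runs that Z red red ⇒ that runs runs that runs that runs R red red red   [Z -> runs R red]
that runs runs that runs that runs R red red red ⇒ that runs runs that runs that runs red red red red   [R -> red]

S ⇒ that Z ⇒ that runs R red ⇒ that runs runs that Z red ⇒ that runs runs that runs R red red ⇒ that runs runs that runs S red red ⇒ that runs runs that runs that Z red red ⇒ that runs runs that runs that runs R red red red ⇒ that runs runs that runs that runs red red red red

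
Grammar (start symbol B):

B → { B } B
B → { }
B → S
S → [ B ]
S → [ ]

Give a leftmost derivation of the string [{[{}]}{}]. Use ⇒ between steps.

B ⇒ S   [B → S]
S ⇒ [B]   [S → [ B ]]
[B] ⇒ [{B}B]   [B → { B } B]
[{B}B] ⇒ [{S}B]   [B → S]
[{S}B] ⇒ [{[B]}B]   [S → [ B ]]
[{[B]}B] ⇒ [{[{}]}B]   [B → { }]
[{[{}]}B] ⇒ [{[{}]}{}]   [B → { }]

B ⇒ S ⇒ [B] ⇒ [{B}B] ⇒ [{S}B] ⇒ [{[B]}B] ⇒ [{[{}]}B] ⇒ [{[{}]}{}]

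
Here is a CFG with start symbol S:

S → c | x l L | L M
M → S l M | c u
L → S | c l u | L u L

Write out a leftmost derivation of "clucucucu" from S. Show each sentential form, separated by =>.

S => LM => SM => LMM => SMM => LMMM => cluMMM => clucuMM => clucucuM => clucucucu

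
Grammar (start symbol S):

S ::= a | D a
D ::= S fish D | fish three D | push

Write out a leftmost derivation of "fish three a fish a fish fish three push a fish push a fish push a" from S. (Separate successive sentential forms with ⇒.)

S ⇒ D a   [S ::= D a]
D a ⇒ fish three D a   [D ::= fish three D]
fish three D a ⇒ fish three S fish D a   [D ::= S fish D]
fish three S fish D a ⇒ fish three D a fish D a   [S ::= D a]
fish three D a fish D a ⇒ fish three S fish D a fish D a   [D ::= S fish D]
fish three S fish D a fish D a ⇒ fish three D a fish D a fish D a   [S ::= D a]
fish three D a fish D a fish D a ⇒ fish three S fish D a fish D a fish D a   [D ::= S fish D]
fish three S fish D a fish D a fish D a ⇒ fish three a fish D a fish D a fish D a   [S ::= a]
fish three a fish D a fish D a fish D a ⇒ fish three a fish S fish D a fish D a fish D a   [D ::= S fish D]
fish three a fish S fish D a fish D a fish D a ⇒ fish three a fish a fish D a fish D a fish D a   [S ::= a]
fish three a fish a fish D a fish D a fish D a ⇒ fish three a fish a fish fish three D a fish D a fish D a   [D ::= fish three D]
fish three a fish a fish fish three D a fish D a fish D a ⇒ fish three a fish a fish fish three push a fish D a fish D a   [D ::= push]
fish three a fish a fish fish three push a fish D a fish D a ⇒ fish three a fish a fish fish three push a fish push a fish D a   [D ::= push]
fish three a fish a fish fish three push a fish push a fish D a ⇒ fish three a fish a fish fish three push a fish push a fish push a   [D ::= push]

S ⇒ D a ⇒ fish three D a ⇒ fish three S fish D a ⇒ fish three D a fish D a ⇒ fish three S fish D a fish D a ⇒ fish three D a fish D a fish D a ⇒ fish three S fish D a fish D a fish D a ⇒ fish three a fish D a fish D a fish D a ⇒ fish three a fish S fish D a fish D a fish D a ⇒ fish three a fish a fish D a fish D a fish D a ⇒ fish three a fish a fish fish three D a fish D a fish D a ⇒ fish three a fish a fish fish three push a fish D a fish D a ⇒ fish three a fish a fish fish three push a fish push a fish D a ⇒ fish three a fish a fish fish three push a fish push a fish push a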